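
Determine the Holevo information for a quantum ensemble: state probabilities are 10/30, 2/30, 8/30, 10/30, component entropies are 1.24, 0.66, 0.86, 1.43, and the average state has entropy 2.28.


chi = S(rho) - sum_i p_i * S(rho_i)
Weighted entropy = 10/30 * 1.24 + 2/30 * 0.66 + 8/30 * 0.86 + 10/30 * 1.43
= 1.1633
chi = 2.28 - 1.1633
= 1.1167

1.1167


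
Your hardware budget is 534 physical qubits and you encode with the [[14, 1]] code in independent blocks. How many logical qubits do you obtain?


Each code block uses 14 physical qubits for 1 logical qubit(s).
Number of complete blocks = floor(534 / 14) = 38
Logical qubits = 38 * 1
= 38

38


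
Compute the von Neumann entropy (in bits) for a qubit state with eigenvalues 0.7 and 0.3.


S = -p*log2(p) - (1-p)*log2(1-p)
p = 0.7000, 1-p = 0.3000
= -0.7000 * log2(0.7000) - 0.3000 * log2(0.3000)
= -(-0.3602) - (-0.5211)
= 0.8813

0.8813


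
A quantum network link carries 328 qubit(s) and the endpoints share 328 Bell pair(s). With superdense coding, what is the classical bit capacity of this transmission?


Superdense coding allows 2 classical bits per shared entangled pair.
328 pair(s) -> 2 * 328 = 656 classical bits

656


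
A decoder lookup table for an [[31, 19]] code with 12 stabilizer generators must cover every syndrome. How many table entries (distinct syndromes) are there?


Each stabilizer generator gives a binary (+1 or -1) measurement outcome.
With 12 independent generators:
Total syndromes = 2^12
= 4096

4096


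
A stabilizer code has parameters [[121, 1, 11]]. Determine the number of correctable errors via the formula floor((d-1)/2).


Code parameters: [[121, 1, 11]], distance d = 11.
Number of correctable errors = floor((d-1)/2)
= floor((11 - 1)/2)
= floor(10/2)
= 5

5


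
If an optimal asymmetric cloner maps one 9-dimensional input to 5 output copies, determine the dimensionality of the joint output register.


Output space = H^(tensor 5) where dim(H) = 9
dim = 9^5
= 81 (after 2 factors)
= 729 (after 3 factors)
= 6561 (after 4 factors)
= 59049 (after 5 factors)
= 59049

59049


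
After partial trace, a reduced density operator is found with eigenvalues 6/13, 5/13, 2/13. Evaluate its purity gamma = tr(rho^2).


tr(rho^2) = sum of eigenvalues squared
= (6/13)^2 + (5/13)^2 + (2/13)^2
= (36 + 25 + 4) / 169
= 65/169
= 0.3846

0.3846


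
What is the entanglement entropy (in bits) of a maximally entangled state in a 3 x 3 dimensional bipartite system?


For a maximally entangled state in d x d:
S = log2(d) = log2(3)
= 1.5850

1.5850


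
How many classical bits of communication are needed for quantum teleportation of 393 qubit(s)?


Quantum teleportation requires 2 classical bits per qubit teleported.
393 qubit(s) -> 2 * 393 = 786 classical bits

786


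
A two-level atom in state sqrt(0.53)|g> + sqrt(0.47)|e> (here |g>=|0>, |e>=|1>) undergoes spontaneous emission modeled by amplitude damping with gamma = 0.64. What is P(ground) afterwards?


For amplitude damping with parameter gamma on state sqrt(a)|0> + sqrt(b)|1>:
alpha^2 = 0.53, beta^2 = 0.47
P(|0>) = alpha^2 + gamma * beta^2
= 0.53 + 0.64 * 0.47
= 0.53 + 0.3008
= 0.8308

0.8308


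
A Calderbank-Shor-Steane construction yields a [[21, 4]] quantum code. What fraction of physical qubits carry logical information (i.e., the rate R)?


Code rate R = k/n
= 4/21
= 0.1905

0.1905


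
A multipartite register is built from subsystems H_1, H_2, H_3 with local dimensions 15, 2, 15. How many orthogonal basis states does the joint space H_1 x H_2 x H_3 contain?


dim(H_1 x H_2 x H_3) = 15 * 2 * 15
= 30 * 15
= 450

450


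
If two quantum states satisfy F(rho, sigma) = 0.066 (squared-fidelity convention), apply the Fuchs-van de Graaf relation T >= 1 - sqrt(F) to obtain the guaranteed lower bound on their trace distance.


Fuchs-van de Graaf (squared-fidelity convention): 1 - sqrt(F) <= T <= sqrt(1 - F).
Lower bound: T >= 1 - sqrt(F)
sqrt(F) = sqrt(0.066) = 0.2569
T >= 1 - 0.2569
T >= 0.7431

0.7431


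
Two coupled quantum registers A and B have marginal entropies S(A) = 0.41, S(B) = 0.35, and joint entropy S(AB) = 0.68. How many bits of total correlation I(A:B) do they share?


I(A:B) = S(A) + S(B) - S(AB)
= 0.41 + 0.35 - 0.68
= 0.0800

0.0800


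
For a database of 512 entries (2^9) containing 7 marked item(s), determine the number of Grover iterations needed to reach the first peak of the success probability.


After j Grover iterations the success probability is P(j) = sin^2((2j+1)*theta), where sin(theta) = sqrt(k/N).
N = 2^9 = 512, k = 7
sin(theta) = sqrt(k/N) = 0.1169267933
theta = arcsin(sqrt(k/N)) = 0.1171948808 rad
P(j) reaches its first maximum when (2j+1)*theta is as close as possible to pi/2, i.e. j = round(pi/(4*theta) - 1/2).
pi/(4*theta) - 1/2 = 6.2016
(For comparison, the common estimate pi/4 * sqrt(N/k) = 6.7170; the exact maximiser is used here.)
Optimal iterations = 6

6


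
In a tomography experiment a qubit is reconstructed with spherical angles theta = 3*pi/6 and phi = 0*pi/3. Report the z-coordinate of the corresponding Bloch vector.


theta = 1.5708, phi = 0.0000
r_z = cos(theta) = 0.0000

0.0000


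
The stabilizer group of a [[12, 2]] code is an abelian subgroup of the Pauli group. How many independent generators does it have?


For an [[n,k]] stabilizer code:
Number of stabilizer generators = n - k
= 12 - 2
= 10

10


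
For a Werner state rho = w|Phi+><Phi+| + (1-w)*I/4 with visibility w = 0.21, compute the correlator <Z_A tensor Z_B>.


|Phi+> = (|00> + |11>)/sqrt(2)
For the pure Bell state, <Z_A Z_B> = +1 (Bell-state Pauli correlator).
The maximally-mixed part I/4 has tr(I/4 * P tensor P) = 0 for any traceless Pauli P.
So <Z_A Z_B>_rho = w * (+1) + (1 - w) * 0
= 0.21 * (+1)
= 0.2100

0.2100


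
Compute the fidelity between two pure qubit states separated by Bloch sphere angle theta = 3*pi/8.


For states separated by angle theta on Bloch sphere:
F = cos^2(theta/2)
theta = 3*pi/8 = 1.1781
theta/2 = 0.5890
cos(theta/2) = 0.8315
F = 0.6913

0.6913


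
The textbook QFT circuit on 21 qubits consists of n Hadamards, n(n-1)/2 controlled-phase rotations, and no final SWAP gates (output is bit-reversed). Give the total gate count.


Hadamard gates: 21
Controlled rotations: n*(n-1)/2 = 21*20/2 = 210
SWAP gates: 0 (omitted)
Total = 21 + 210
= 231

231


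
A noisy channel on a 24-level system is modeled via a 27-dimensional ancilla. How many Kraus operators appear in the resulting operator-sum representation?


Tracing out the environment in an orthonormal basis {|i>_E} gives Kraus operators K_i = <i|_E U |0>_E.
Number of Kraus operators = dim(H_env) = d_env
= 27

27


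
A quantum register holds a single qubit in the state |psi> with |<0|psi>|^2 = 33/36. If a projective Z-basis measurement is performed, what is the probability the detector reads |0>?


|alpha|^2 = 33/36 = 0.9167
|beta|^2 = 1 - 33/36 = 3/36 = 0.0833
P(|0>) = |alpha|^2 = 0.9167

0.9167


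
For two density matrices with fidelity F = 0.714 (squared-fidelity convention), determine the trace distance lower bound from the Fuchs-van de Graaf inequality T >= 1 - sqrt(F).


Fuchs-van de Graaf (squared-fidelity convention): 1 - sqrt(F) <= T <= sqrt(1 - F).
Lower bound: T >= 1 - sqrt(F)
sqrt(F) = sqrt(0.714) = 0.8450
T >= 1 - 0.8450
T >= 0.1550

0.1550


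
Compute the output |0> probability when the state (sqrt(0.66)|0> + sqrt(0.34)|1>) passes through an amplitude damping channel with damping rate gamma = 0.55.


For amplitude damping with parameter gamma on state sqrt(a)|0> + sqrt(b)|1>:
alpha^2 = 0.66, beta^2 = 0.34
P(|0>) = alpha^2 + gamma * beta^2
= 0.66 + 0.55 * 0.34
= 0.66 + 0.1870
= 0.8470

0.8470


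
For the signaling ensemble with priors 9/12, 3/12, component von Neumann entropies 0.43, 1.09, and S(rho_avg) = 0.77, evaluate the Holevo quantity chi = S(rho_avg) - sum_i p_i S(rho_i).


chi = S(rho) - sum_i p_i * S(rho_i)
Weighted entropy = 9/12 * 0.43 + 3/12 * 1.09
= 0.5950
chi = 0.77 - 0.5950
= 0.1750

0.1750


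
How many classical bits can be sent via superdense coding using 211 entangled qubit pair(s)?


Superdense coding allows 2 classical bits per shared entangled pair.
211 pair(s) -> 2 * 211 = 422 classical bits

422


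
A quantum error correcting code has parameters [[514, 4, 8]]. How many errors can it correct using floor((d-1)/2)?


Code parameters: [[514, 4, 8]], distance d = 8.
Number of correctable errors = floor((d-1)/2)
= floor((8 - 1)/2)
= floor(7/2)
= 3

3


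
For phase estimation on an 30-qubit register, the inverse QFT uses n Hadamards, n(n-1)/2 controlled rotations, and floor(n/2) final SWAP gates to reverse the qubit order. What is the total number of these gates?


Hadamard gates: 30
Controlled rotations: n*(n-1)/2 = 30*29/2 = 435
SWAP gates: floor(n/2) = floor(30/2) = 15
Total = 30 + 435 + 15
= 480

480


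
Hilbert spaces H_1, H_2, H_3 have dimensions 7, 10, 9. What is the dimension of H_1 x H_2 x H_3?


dim(H_1 x H_2 x H_3) = 7 * 10 * 9
= 70 * 9
= 630

630


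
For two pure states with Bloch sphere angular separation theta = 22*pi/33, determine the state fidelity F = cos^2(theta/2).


For states separated by angle theta on Bloch sphere:
F = cos^2(theta/2)
theta = 22*pi/33 = 2.0944
theta/2 = 1.0472
cos(theta/2) = 0.5000
F = 0.2500

0.2500


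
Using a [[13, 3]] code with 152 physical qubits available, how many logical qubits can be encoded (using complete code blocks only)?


Each code block uses 13 physical qubits for 3 logical qubit(s).
Number of complete blocks = floor(152 / 13) = 11
Logical qubits = 11 * 3
= 33

33


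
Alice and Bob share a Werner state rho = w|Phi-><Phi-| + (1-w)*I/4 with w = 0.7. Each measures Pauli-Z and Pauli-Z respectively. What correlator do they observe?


|Phi-> = (|00> - |11>)/sqrt(2)
For the pure Bell state, <Z_A Z_B> = +1 (Bell-state Pauli correlator).
The maximally-mixed part I/4 has tr(I/4 * P tensor P) = 0 for any traceless Pauli P.
So <Z_A Z_B>_rho = w * (+1) + (1 - w) * 0
= 0.7 * (+1)
= 0.7000

0.7000


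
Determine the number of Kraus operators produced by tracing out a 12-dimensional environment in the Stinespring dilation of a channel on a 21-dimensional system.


Tracing out the environment in an orthonormal basis {|i>_E} gives Kraus operators K_i = <i|_E U |0>_E.
Number of Kraus operators = dim(H_env) = d_env
= 12

12


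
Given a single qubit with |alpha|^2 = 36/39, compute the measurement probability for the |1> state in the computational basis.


|alpha|^2 = 36/39 = 0.9231
|beta|^2 = 1 - 36/39 = 3/39 = 0.0769
P(|1>) = |beta|^2 = 0.0769

0.0769


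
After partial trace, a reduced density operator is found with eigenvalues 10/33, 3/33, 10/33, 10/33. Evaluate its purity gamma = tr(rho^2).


tr(rho^2) = sum of eigenvalues squared
= (10/33)^2 + (3/33)^2 + (10/33)^2 + (10/33)^2
= (100 + 9 + 100 + 100) / 1089
= 309/1089
= 0.2837

0.2837


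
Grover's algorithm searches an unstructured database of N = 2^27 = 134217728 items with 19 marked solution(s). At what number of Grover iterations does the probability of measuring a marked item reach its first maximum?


After j Grover iterations the success probability is P(j) = sin^2((2j+1)*theta), where sin(theta) = sqrt(k/N).
N = 2^27 = 134217728, k = 19
sin(theta) = sqrt(k/N) = 0.0003762459719
theta = arcsin(sqrt(k/N)) = 0.0003762459807 rad
P(j) reaches its first maximum when (2j+1)*theta is as close as possible to pi/2, i.e. j = round(pi/(4*theta) - 1/2).
pi/(4*theta) - 1/2 = 2086.9593
(For comparison, the common estimate pi/4 * sqrt(N/k) = 2087.4593; the exact maximiser is used here.)
Optimal iterations = 2087

2087


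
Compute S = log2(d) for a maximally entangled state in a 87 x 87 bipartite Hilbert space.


For a maximally entangled state in d x d:
S = log2(d) = log2(87)
= 6.4429

6.4429


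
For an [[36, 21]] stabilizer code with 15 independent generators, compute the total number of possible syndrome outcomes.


Each stabilizer generator gives a binary (+1 or -1) measurement outcome.
With 15 independent generators:
Total syndromes = 2^15
= 32768

32768


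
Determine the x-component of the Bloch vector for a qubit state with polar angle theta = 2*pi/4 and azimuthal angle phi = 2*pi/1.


theta = 1.5708, phi = 6.2832
r_x = sin(theta)*cos(phi) = 1.0000 * 1.0000
r_x = 1.0000

1.0000


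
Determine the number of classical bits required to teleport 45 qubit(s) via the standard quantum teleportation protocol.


Quantum teleportation requires 2 classical bits per qubit teleported.
45 qubit(s) -> 2 * 45 = 90 classical bits

90


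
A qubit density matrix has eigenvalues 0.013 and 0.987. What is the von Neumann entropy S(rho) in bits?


S = -p*log2(p) - (1-p)*log2(1-p)
p = 0.0130, 1-p = 0.9870
= -0.0130 * log2(0.0130) - 0.9870 * log2(0.9870)
= -(-0.0814) - (-0.0186)
= 0.1001

0.1001


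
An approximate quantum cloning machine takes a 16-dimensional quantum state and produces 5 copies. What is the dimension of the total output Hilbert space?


Output space = H^(tensor 5) where dim(H) = 16
dim = 16^5
= 256 (after 2 factors)
= 4096 (after 3 factors)
= 65536 (after 4 factors)
= 1048576 (after 5 factors)
= 1048576

1048576


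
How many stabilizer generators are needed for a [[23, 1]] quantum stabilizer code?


For an [[n,k]] stabilizer code:
Number of stabilizer generators = n - k
= 23 - 1
= 22

22


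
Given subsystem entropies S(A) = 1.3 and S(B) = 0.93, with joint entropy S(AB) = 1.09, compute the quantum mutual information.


I(A:B) = S(A) + S(B) - S(AB)
= 1.3 + 0.93 - 1.09
= 1.1400

1.1400


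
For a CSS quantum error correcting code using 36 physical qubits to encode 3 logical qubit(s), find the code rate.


Code rate R = k/n
= 3/36
= 0.0833

0.0833


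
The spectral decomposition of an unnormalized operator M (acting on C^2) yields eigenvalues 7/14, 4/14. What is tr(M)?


tr(M) = sum of eigenvalues
= 7/14 + 4/14
= 11/14
= 0.7857

0.7857


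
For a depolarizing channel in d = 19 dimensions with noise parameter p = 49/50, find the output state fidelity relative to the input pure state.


F = (1-p) + p/d
= (1 - 0.9800) + 0.9800/19
= 0.0200 + 0.0516
= 0.0716

0.0716


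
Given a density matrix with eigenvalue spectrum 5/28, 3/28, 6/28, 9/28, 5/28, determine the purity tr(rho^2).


tr(rho^2) = sum of eigenvalues squared
= (5/28)^2 + (3/28)^2 + (6/28)^2 + (9/28)^2 + (5/28)^2
= (25 + 9 + 36 + 81 + 25) / 784
= 176/784
= 0.2245

0.2245


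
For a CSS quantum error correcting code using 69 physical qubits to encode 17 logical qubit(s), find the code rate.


Code rate R = k/n
= 17/69
= 0.2464

0.2464


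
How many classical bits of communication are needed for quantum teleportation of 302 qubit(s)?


Quantum teleportation requires 2 classical bits per qubit teleported.
302 qubit(s) -> 2 * 302 = 604 classical bits

604


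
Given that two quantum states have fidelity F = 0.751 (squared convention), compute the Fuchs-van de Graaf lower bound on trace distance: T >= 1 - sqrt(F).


Fuchs-van de Graaf (squared-fidelity convention): 1 - sqrt(F) <= T <= sqrt(1 - F).
Lower bound: T >= 1 - sqrt(F)
sqrt(F) = sqrt(0.751) = 0.8666
T >= 1 - 0.8666
T >= 0.1334

0.1334


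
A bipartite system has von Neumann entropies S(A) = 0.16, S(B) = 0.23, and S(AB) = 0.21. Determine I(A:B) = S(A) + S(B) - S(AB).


I(A:B) = S(A) + S(B) - S(AB)
= 0.16 + 0.23 - 0.21
= 0.1800

0.1800


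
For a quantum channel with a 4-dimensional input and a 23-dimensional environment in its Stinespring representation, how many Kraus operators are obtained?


Tracing out the environment in an orthonormal basis {|i>_E} gives Kraus operators K_i = <i|_E U |0>_E.
Number of Kraus operators = dim(H_env) = d_env
= 23

23


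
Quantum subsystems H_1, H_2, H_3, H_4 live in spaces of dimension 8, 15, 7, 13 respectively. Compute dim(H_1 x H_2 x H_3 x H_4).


dim(H_1 x H_2 x H_3 x H_4) = 8 * 15 * 7 * 13
= 120 * 7 * 13
= 840 * 13
= 10920

10920


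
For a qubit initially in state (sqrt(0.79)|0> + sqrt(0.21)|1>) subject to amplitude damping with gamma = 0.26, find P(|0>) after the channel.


For amplitude damping with parameter gamma on state sqrt(a)|0> + sqrt(b)|1>:
alpha^2 = 0.79, beta^2 = 0.21
P(|0>) = alpha^2 + gamma * beta^2
= 0.79 + 0.26 * 0.21
= 0.79 + 0.0546
= 0.8446

0.8446


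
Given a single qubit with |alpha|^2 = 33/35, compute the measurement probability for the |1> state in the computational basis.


|alpha|^2 = 33/35 = 0.9429
|beta|^2 = 1 - 33/35 = 2/35 = 0.0571
P(|1>) = |beta|^2 = 0.0571

0.0571


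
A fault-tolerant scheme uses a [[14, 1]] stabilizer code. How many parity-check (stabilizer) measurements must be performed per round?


For an [[n,k]] stabilizer code:
Number of stabilizer generators = n - k
= 14 - 1
= 13

13


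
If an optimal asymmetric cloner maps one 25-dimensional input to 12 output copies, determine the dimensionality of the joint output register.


Output space = H^(tensor 12) where dim(H) = 25
dim = 25^12
= 625 (after 2 factors)
= 15625 (after 3 factors)
= 390625 (after 4 factors)
= 9765625 (after 5 factors)
= 244140625 (after 6 factors)
= 6103515625 (after 7 factors)
= 152587890625 (after 8 factors)
= 3814697265625 (after 9 factors)
= 95367431640625 (after 10 factors)
= 2384185791015625 (after 11 factors)
= 59604644775390625 (after 12 factors)
= 59604644775390625

59604644775390625


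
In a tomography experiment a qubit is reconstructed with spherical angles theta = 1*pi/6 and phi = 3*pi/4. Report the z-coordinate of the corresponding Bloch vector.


theta = 0.5236, phi = 2.3562
r_z = cos(theta) = 0.8660

0.8660


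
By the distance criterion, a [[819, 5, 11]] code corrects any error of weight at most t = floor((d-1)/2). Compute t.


Code parameters: [[819, 5, 11]], distance d = 11.
Number of correctable errors = floor((d-1)/2)
= floor((11 - 1)/2)
= floor(10/2)
= 5

5


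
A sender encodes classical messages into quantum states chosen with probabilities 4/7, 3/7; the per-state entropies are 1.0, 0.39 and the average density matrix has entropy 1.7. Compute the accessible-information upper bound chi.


chi = S(rho) - sum_i p_i * S(rho_i)
Weighted entropy = 4/7 * 1.0 + 3/7 * 0.39
= 0.7386
chi = 1.7 - 0.7386
= 0.9614

0.9614


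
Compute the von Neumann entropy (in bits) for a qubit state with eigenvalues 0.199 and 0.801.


S = -p*log2(p) - (1-p)*log2(1-p)
p = 0.1990, 1-p = 0.8010
= -0.1990 * log2(0.1990) - 0.8010 * log2(0.8010)
= -(-0.4635) - (-0.2564)
= 0.7199

0.7199


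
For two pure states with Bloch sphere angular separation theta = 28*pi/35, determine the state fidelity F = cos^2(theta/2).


For states separated by angle theta on Bloch sphere:
F = cos^2(theta/2)
theta = 28*pi/35 = 2.5133
theta/2 = 1.2566
cos(theta/2) = 0.3090
F = 0.0955

0.0955


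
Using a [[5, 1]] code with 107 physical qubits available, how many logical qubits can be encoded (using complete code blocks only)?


Each code block uses 5 physical qubits for 1 logical qubit(s).
Number of complete blocks = floor(107 / 5) = 21
Logical qubits = 21 * 1
= 21

21


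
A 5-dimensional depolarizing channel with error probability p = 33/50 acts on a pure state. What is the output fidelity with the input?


F = (1-p) + p/d
= (1 - 0.6600) + 0.6600/5
= 0.3400 + 0.1320
= 0.4720

0.4720


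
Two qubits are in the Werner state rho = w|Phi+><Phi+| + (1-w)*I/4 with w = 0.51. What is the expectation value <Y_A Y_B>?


|Phi+> = (|00> + |11>)/sqrt(2)
For the pure Bell state, <Y_A Y_B> = -1 (Bell-state Pauli correlator).
The maximally-mixed part I/4 has tr(I/4 * P tensor P) = 0 for any traceless Pauli P.
So <Y_A Y_B>_rho = w * (-1) + (1 - w) * 0
= 0.51 * (-1)
= -0.5100

-0.5100


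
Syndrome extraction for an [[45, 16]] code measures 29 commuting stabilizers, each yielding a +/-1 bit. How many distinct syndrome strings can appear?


Each stabilizer generator gives a binary (+1 or -1) measurement outcome.
With 29 independent generators:
Total syndromes = 2^29
= 536870912

536870912


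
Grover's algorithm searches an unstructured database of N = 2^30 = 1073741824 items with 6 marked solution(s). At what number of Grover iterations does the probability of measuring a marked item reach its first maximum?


After j Grover iterations the success probability is P(j) = sin^2((2j+1)*theta), where sin(theta) = sqrt(k/N).
N = 2^30 = 1073741824, k = 6
sin(theta) = sqrt(k/N) = 7.475249459e-05
theta = arcsin(sqrt(k/N)) = 7.475249466e-05 rad
P(j) reaches its first maximum when (2j+1)*theta is as close as possible to pi/2, i.e. j = round(pi/(4*theta) - 1/2).
pi/(4*theta) - 1/2 = 10506.1482
(For comparison, the common estimate pi/4 * sqrt(N/k) = 10506.6482; the exact maximiser is used here.)
Optimal iterations = 10506

10506


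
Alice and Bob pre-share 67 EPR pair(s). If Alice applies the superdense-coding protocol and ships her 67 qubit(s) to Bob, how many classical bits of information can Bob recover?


Superdense coding allows 2 classical bits per shared entangled pair.
67 pair(s) -> 2 * 67 = 134 classical bits

134


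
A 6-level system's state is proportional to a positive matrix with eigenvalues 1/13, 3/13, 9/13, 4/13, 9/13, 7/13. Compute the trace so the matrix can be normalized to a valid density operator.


tr(M) = sum of eigenvalues
= 1/13 + 3/13 + 9/13 + 4/13 + 9/13 + 7/13
= 33/13
= 2.5385

2.5385


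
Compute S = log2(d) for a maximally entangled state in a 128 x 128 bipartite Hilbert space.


For a maximally entangled state in d x d:
S = log2(d) = log2(128)
= 7.0000

7.0000


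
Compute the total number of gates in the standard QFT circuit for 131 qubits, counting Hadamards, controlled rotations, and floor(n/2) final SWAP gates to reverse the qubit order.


Hadamard gates: 131
Controlled rotations: n*(n-1)/2 = 131*130/2 = 8515
SWAP gates: floor(n/2) = floor(131/2) = 65
Total = 131 + 8515 + 65
= 8711

8711


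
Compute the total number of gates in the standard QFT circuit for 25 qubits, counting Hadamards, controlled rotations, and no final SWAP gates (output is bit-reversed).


Hadamard gates: 25
Controlled rotations: n*(n-1)/2 = 25*24/2 = 300
SWAP gates: 0 (omitted)
Total = 25 + 300
= 325

325


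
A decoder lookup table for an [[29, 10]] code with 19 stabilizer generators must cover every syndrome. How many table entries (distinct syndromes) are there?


Each stabilizer generator gives a binary (+1 or -1) measurement outcome.
With 19 independent generators:
Total syndromes = 2^19
= 524288

524288


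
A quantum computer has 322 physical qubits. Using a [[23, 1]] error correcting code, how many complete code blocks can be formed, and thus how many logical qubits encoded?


Each code block uses 23 physical qubits for 1 logical qubit(s).
Number of complete blocks = floor(322 / 23) = 14
Logical qubits = 14 * 1
= 14

14


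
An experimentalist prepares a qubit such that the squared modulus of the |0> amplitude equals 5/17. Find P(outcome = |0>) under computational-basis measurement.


|alpha|^2 = 5/17 = 0.2941
|beta|^2 = 1 - 5/17 = 12/17 = 0.7059
P(|0>) = |alpha|^2 = 0.2941

0.2941


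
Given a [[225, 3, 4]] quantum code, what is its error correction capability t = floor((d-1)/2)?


Code parameters: [[225, 3, 4]], distance d = 4.
Number of correctable errors = floor((d-1)/2)
= floor((4 - 1)/2)
= floor(3/2)
= 1

1


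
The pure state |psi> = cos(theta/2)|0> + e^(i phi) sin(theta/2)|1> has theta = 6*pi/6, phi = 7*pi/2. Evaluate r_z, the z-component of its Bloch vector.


theta = 3.1416, phi = 10.9956
r_z = cos(theta) = -1.0000

-1.0000


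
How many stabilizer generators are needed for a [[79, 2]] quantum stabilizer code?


For an [[n,k]] stabilizer code:
Number of stabilizer generators = n - k
= 79 - 2
= 77

77


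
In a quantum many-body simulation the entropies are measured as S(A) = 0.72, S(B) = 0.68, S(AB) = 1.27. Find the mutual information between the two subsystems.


I(A:B) = S(A) + S(B) - S(AB)
= 0.72 + 0.68 - 1.27
= 0.1300

0.1300


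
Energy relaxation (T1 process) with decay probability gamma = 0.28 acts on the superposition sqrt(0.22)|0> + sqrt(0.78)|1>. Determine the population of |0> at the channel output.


For amplitude damping with parameter gamma on state sqrt(a)|0> + sqrt(b)|1>:
alpha^2 = 0.22, beta^2 = 0.78
P(|0>) = alpha^2 + gamma * beta^2
= 0.22 + 0.28 * 0.78
= 0.22 + 0.2184
= 0.4384

0.4384


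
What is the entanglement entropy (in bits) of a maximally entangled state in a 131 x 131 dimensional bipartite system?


For a maximally entangled state in d x d:
S = log2(d) = log2(131)
= 7.0334

7.0334


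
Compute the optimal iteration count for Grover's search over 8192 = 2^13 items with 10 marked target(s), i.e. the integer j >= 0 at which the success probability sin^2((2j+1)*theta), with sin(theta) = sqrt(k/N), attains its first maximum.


After j Grover iterations the success probability is P(j) = sin^2((2j+1)*theta), where sin(theta) = sqrt(k/N).
N = 2^13 = 8192, k = 10
sin(theta) = sqrt(k/N) = 0.03493856215
theta = arcsin(sqrt(k/N)) = 0.03494567432 rad
P(j) reaches its first maximum when (2j+1)*theta is as close as possible to pi/2, i.e. j = round(pi/(4*theta) - 1/2).
pi/(4*theta) - 1/2 = 21.9748
(For comparison, the common estimate pi/4 * sqrt(N/k) = 22.4794; the exact maximiser is used here.)
Optimal iterations = 22

22


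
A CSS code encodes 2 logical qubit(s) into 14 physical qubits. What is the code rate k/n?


Code rate R = k/n
= 2/14
= 0.1429

0.1429


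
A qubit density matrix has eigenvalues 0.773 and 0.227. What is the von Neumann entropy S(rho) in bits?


S = -p*log2(p) - (1-p)*log2(1-p)
p = 0.7730, 1-p = 0.2270
= -0.7730 * log2(0.7730) - 0.2270 * log2(0.2270)
= -(-0.2871) - (-0.4856)
= 0.7727

0.7727


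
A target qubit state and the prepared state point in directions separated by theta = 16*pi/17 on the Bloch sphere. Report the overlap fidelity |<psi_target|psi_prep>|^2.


For states separated by angle theta on Bloch sphere:
F = cos^2(theta/2)
theta = 16*pi/17 = 2.9568
theta/2 = 1.4784
cos(theta/2) = 0.0923
F = 0.0085

0.0085


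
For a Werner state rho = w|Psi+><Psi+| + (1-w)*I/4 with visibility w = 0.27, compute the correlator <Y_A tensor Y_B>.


|Psi+> = (|01> + |10>)/sqrt(2)
For the pure Bell state, <Y_A Y_B> = +1 (Bell-state Pauli correlator).
The maximally-mixed part I/4 has tr(I/4 * P tensor P) = 0 for any traceless Pauli P.
So <Y_A Y_B>_rho = w * (+1) + (1 - w) * 0
= 0.27 * (+1)
= 0.2700

0.2700


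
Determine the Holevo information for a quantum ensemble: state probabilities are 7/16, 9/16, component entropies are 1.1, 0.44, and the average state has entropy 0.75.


chi = S(rho) - sum_i p_i * S(rho_i)
Weighted entropy = 7/16 * 1.1 + 9/16 * 0.44
= 0.7288
chi = 0.75 - 0.7288
= 0.0212

0.0212


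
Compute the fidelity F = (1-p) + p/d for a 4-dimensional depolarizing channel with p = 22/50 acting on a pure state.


F = (1-p) + p/d
= (1 - 0.4400) + 0.4400/4
= 0.5600 + 0.1100
= 0.6700

0.6700


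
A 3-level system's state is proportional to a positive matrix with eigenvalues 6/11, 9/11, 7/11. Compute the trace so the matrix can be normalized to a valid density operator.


tr(M) = sum of eigenvalues
= 6/11 + 9/11 + 7/11
= 22/11
= 2.0000

2.0000


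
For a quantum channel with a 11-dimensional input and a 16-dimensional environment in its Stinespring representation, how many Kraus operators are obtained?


Tracing out the environment in an orthonormal basis {|i>_E} gives Kraus operators K_i = <i|_E U |0>_E.
Number of Kraus operators = dim(H_env) = d_env
= 16

16


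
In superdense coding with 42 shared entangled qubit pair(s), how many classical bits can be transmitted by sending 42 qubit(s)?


Superdense coding allows 2 classical bits per shared entangled pair.
42 pair(s) -> 2 * 42 = 84 classical bits

84


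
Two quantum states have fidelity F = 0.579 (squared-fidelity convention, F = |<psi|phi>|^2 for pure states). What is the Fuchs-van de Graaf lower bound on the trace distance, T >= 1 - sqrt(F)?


Fuchs-van de Graaf (squared-fidelity convention): 1 - sqrt(F) <= T <= sqrt(1 - F).
Lower bound: T >= 1 - sqrt(F)
sqrt(F) = sqrt(0.579) = 0.7609
T >= 1 - 0.7609
T >= 0.2391

0.2391


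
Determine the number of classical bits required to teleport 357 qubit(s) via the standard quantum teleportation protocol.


Quantum teleportation requires 2 classical bits per qubit teleported.
357 qubit(s) -> 2 * 357 = 714 classical bits

714


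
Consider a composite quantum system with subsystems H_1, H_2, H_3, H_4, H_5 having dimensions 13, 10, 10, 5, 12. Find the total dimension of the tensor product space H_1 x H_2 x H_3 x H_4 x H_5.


dim(H_1 x H_2 x H_3 x H_4 x H_5) = 13 * 10 * 10 * 5 * 12
= 130 * 10 * 5 * 12
= 1300 * 5 * 12
= 6500 * 12
= 78000

78000


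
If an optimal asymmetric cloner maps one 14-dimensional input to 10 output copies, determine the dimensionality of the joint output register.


Output space = H^(tensor 10) where dim(H) = 14
dim = 14^10
= 196 (after 2 factors)
= 2744 (after 3 factors)
= 38416 (after 4 factors)
= 537824 (after 5 factors)
= 7529536 (after 6 factors)
= 105413504 (after 7 factors)
= 1475789056 (after 8 factors)
= 20661046784 (after 9 factors)
= 289254654976 (after 10 factors)
= 289254654976

289254654976


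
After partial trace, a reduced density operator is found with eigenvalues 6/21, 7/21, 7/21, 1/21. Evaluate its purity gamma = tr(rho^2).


tr(rho^2) = sum of eigenvalues squared
= (6/21)^2 + (7/21)^2 + (7/21)^2 + (1/21)^2
= (36 + 49 + 49 + 1) / 441
= 135/441
= 0.3061

0.3061


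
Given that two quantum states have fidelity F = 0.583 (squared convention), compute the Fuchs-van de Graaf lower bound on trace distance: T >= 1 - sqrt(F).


Fuchs-van de Graaf (squared-fidelity convention): 1 - sqrt(F) <= T <= sqrt(1 - F).
Lower bound: T >= 1 - sqrt(F)
sqrt(F) = sqrt(0.583) = 0.7635
T >= 1 - 0.7635
T >= 0.2365

0.2365


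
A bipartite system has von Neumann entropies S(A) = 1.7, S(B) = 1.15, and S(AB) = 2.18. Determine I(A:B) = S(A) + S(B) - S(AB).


I(A:B) = S(A) + S(B) - S(AB)
= 1.7 + 1.15 - 2.18
= 0.6700

0.6700


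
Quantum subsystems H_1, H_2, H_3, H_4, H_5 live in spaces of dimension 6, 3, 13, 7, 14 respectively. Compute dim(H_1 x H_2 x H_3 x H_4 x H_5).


dim(H_1 x H_2 x H_3 x H_4 x H_5) = 6 * 3 * 13 * 7 * 14
= 18 * 13 * 7 * 14
= 234 * 7 * 14
= 1638 * 14
= 22932

22932


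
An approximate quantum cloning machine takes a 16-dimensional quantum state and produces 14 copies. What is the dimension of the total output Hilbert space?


Output space = H^(tensor 14) where dim(H) = 16
dim = 16^14
= 256 (after 2 factors)
= 4096 (after 3 factors)
= 65536 (after 4 factors)
= 1048576 (after 5 factors)
= 16777216 (after 6 factors)
= 268435456 (after 7 factors)
= 4294967296 (after 8 factors)
= 68719476736 (after 9 factors)
= 1099511627776 (after 10 factors)
= 17592186044416 (after 11 factors)
= 281474976710656 (after 12 factors)
= 4503599627370496 (after 13 factors)
= 72057594037927936 (after 14 factors)
= 72057594037927936

72057594037927936


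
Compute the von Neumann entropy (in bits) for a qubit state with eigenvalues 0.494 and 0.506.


S = -p*log2(p) - (1-p)*log2(1-p)
p = 0.4940, 1-p = 0.5060
= -0.4940 * log2(0.4940) - 0.5060 * log2(0.5060)
= -(-0.5026) - (-0.4973)
= 0.9999

0.9999


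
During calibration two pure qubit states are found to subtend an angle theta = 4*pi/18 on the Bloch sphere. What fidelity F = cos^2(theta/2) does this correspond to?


For states separated by angle theta on Bloch sphere:
F = cos^2(theta/2)
theta = 4*pi/18 = 0.6981
theta/2 = 0.3491
cos(theta/2) = 0.9397
F = 0.8830

0.8830


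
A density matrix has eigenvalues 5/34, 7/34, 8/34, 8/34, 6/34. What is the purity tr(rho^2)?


tr(rho^2) = sum of eigenvalues squared
= (5/34)^2 + (7/34)^2 + (8/34)^2 + (8/34)^2 + (6/34)^2
= (25 + 49 + 64 + 64 + 36) / 1156
= 238/1156
= 0.2059

0.2059


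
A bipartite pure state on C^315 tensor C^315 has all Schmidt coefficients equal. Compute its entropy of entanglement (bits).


For a maximally entangled state in d x d:
S = log2(d) = log2(315)
= 8.2992

8.2992


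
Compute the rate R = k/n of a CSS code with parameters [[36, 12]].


Code rate R = k/n
= 12/36
= 0.3333

0.3333


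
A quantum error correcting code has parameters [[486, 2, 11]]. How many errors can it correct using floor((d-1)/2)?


Code parameters: [[486, 2, 11]], distance d = 11.
Number of correctable errors = floor((d-1)/2)
= floor((11 - 1)/2)
= floor(10/2)
= 5

5


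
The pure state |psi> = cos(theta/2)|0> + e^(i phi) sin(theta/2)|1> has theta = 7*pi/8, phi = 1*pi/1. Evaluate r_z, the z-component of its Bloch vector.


theta = 2.7489, phi = 3.1416
r_z = cos(theta) = -0.9239

-0.9239


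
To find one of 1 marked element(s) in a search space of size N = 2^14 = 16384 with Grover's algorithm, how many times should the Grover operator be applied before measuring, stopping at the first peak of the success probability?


After j Grover iterations the success probability is P(j) = sin^2((2j+1)*theta), where sin(theta) = sqrt(k/N).
N = 2^14 = 16384, k = 1
sin(theta) = sqrt(k/N) = 0.0078125
theta = arcsin(sqrt(k/N)) = 0.007812579475 rad
P(j) reaches its first maximum when (2j+1)*theta is as close as possible to pi/2, i.e. j = round(pi/(4*theta) - 1/2).
pi/(4*theta) - 1/2 = 100.0299
(For comparison, the common estimate pi/4 * sqrt(N/k) = 100.5310; the exact maximiser is used here.)
Optimal iterations = 100

100


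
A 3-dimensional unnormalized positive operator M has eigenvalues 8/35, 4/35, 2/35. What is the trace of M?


tr(M) = sum of eigenvalues
= 8/35 + 4/35 + 2/35
= 14/35
= 0.4000

0.4000


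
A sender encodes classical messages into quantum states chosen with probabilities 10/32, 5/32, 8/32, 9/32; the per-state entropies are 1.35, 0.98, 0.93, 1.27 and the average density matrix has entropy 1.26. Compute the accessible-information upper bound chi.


chi = S(rho) - sum_i p_i * S(rho_i)
Weighted entropy = 10/32 * 1.35 + 5/32 * 0.98 + 8/32 * 0.93 + 9/32 * 1.27
= 1.1647
chi = 1.26 - 1.1647
= 0.0953

0.0953


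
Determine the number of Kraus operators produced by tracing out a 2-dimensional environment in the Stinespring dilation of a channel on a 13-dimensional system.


Tracing out the environment in an orthonormal basis {|i>_E} gives Kraus operators K_i = <i|_E U |0>_E.
Number of Kraus operators = dim(H_env) = d_env
= 2

2


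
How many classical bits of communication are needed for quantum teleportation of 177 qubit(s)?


Quantum teleportation requires 2 classical bits per qubit teleported.
177 qubit(s) -> 2 * 177 = 354 classical bits

354


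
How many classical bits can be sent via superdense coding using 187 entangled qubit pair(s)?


Superdense coding allows 2 classical bits per shared entangled pair.
187 pair(s) -> 2 * 187 = 374 classical bits

374


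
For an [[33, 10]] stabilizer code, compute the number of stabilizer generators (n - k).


For an [[n,k]] stabilizer code:
Number of stabilizer generators = n - k
= 33 - 10
= 23

23


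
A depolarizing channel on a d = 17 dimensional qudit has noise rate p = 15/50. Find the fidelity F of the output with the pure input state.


F = (1-p) + p/d
= (1 - 0.3000) + 0.3000/17
= 0.7000 + 0.0176
= 0.7176

0.7176


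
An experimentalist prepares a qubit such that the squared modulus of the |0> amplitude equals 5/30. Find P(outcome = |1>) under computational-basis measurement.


|alpha|^2 = 5/30 = 0.1667
|beta|^2 = 1 - 5/30 = 25/30 = 0.8333
P(|1>) = |beta|^2 = 0.8333

0.8333


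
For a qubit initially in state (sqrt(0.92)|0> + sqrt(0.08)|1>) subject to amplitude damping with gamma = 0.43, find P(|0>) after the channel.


For amplitude damping with parameter gamma on state sqrt(a)|0> + sqrt(b)|1>:
alpha^2 = 0.92, beta^2 = 0.08
P(|0>) = alpha^2 + gamma * beta^2
= 0.92 + 0.43 * 0.08
= 0.92 + 0.0344
= 0.9544

0.9544


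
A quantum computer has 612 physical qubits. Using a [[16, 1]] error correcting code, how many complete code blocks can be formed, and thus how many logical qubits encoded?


Each code block uses 16 physical qubits for 1 logical qubit(s).
Number of complete blocks = floor(612 / 16) = 38
Logical qubits = 38 * 1
= 38

38


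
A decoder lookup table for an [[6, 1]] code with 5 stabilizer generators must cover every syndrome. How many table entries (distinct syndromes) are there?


Each stabilizer generator gives a binary (+1 or -1) measurement outcome.
With 5 independent generators:
Total syndromes = 2^5
= 32

32


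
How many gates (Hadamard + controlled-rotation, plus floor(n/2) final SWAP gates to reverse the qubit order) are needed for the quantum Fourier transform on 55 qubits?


Hadamard gates: 55
Controlled rotations: n*(n-1)/2 = 55*54/2 = 1485
SWAP gates: floor(n/2) = floor(55/2) = 27
Total = 55 + 1485 + 27
= 1567

1567


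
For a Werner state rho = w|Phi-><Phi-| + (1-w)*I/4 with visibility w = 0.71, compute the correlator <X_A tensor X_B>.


|Phi-> = (|00> - |11>)/sqrt(2)
For the pure Bell state, <X_A X_B> = -1 (Bell-state Pauli correlator).
The maximally-mixed part I/4 has tr(I/4 * P tensor P) = 0 for any traceless Pauli P.
So <X_A X_B>_rho = w * (-1) + (1 - w) * 0
= 0.71 * (-1)
= -0.7100

-0.7100


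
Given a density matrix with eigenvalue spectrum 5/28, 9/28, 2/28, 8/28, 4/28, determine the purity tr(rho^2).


tr(rho^2) = sum of eigenvalues squared
= (5/28)^2 + (9/28)^2 + (2/28)^2 + (8/28)^2 + (4/28)^2
= (25 + 81 + 4 + 64 + 16) / 784
= 190/784
= 0.2423

0.2423


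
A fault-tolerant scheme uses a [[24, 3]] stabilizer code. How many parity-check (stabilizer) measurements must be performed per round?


For an [[n,k]] stabilizer code:
Number of stabilizer generators = n - k
= 24 - 3
= 21

21


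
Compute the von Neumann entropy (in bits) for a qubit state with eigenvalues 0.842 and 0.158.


S = -p*log2(p) - (1-p)*log2(1-p)
p = 0.8420, 1-p = 0.1580
= -0.8420 * log2(0.8420) - 0.1580 * log2(0.1580)
= -(-0.2089) - (-0.4206)
= 0.6295

0.6295


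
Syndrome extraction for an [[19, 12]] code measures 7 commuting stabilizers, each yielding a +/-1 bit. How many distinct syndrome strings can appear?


Each stabilizer generator gives a binary (+1 or -1) measurement outcome.
With 7 independent generators:
Total syndromes = 2^7
= 128

128


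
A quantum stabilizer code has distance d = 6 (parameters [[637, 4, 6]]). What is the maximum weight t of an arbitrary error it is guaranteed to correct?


Code parameters: [[637, 4, 6]], distance d = 6.
Number of correctable errors = floor((d-1)/2)
= floor((6 - 1)/2)
= floor(5/2)
= 2

2


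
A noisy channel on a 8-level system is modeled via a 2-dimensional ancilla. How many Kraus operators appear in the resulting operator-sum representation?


Tracing out the environment in an orthonormal basis {|i>_E} gives Kraus operators K_i = <i|_E U |0>_E.
Number of Kraus operators = dim(H_env) = d_env
= 2

2


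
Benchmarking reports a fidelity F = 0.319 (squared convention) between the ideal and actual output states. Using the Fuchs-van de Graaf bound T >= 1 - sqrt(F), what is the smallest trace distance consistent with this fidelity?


Fuchs-van de Graaf (squared-fidelity convention): 1 - sqrt(F) <= T <= sqrt(1 - F).
Lower bound: T >= 1 - sqrt(F)
sqrt(F) = sqrt(0.319) = 0.5648
T >= 1 - 0.5648
T >= 0.4352

0.4352


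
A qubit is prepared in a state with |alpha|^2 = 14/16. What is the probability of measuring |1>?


|alpha|^2 = 14/16 = 0.8750
|beta|^2 = 1 - 14/16 = 2/16 = 0.1250
P(|1>) = |beta|^2 = 0.1250

0.1250


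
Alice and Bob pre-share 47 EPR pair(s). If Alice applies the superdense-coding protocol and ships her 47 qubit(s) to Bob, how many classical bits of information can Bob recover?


Superdense coding allows 2 classical bits per shared entangled pair.
47 pair(s) -> 2 * 47 = 94 classical bits

94
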